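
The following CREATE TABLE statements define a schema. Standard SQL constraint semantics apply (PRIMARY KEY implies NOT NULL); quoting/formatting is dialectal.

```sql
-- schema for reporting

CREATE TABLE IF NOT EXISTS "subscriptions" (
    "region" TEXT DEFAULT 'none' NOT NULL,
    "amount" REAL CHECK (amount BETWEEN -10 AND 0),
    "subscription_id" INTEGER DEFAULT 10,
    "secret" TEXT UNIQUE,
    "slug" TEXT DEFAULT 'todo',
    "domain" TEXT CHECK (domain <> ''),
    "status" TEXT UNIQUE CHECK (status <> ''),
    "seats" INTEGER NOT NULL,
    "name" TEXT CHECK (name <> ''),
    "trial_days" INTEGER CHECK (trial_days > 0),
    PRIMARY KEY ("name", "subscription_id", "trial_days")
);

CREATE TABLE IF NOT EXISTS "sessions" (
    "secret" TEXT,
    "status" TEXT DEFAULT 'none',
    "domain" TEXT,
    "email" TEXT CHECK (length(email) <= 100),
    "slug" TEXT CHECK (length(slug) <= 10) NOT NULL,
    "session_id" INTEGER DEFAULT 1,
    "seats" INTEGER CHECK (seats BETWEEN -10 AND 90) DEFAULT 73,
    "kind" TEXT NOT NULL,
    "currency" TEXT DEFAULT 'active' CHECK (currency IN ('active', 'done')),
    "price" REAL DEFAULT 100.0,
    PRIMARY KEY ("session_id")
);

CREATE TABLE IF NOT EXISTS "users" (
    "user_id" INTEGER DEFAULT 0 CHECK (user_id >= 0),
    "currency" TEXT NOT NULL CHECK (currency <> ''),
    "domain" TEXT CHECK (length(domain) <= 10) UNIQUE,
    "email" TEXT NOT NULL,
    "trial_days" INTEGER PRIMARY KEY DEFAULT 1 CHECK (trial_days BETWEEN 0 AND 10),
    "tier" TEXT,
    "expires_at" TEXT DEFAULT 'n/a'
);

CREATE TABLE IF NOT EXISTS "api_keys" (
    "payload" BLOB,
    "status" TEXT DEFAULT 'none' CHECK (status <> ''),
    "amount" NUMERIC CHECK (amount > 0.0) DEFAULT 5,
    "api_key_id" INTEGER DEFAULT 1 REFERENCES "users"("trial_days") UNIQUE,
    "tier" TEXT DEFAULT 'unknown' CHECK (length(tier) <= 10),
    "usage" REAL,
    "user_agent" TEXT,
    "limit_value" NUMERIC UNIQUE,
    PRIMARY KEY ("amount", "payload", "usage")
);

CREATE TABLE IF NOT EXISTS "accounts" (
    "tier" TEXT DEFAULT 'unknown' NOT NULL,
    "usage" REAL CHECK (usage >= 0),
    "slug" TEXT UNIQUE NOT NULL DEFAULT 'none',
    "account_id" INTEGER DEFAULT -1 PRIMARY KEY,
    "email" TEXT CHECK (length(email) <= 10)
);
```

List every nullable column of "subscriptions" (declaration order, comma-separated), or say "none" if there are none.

amount, secret, slug, domain, status

- region: declared NOT NULL → not nullable.
- amount: CHECK does not forbid NULL (a CHECK constraint passes when its expression is NULL) → nullable.
- subscription_id: part of the PRIMARY KEY, which implies NOT NULL → not nullable.
- secret: UNIQUE does not imply NOT NULL → nullable.
- slug: DEFAULT only fills an omitted column; an explicit NULL is still allowed → nullable.
- domain: CHECK does not forbid NULL (a CHECK constraint passes when its expression is NULL) → nullable.
- status: CHECK does not forbid NULL (a CHECK constraint passes when its expression is NULL) → nullable.
- seats: declared NOT NULL → not nullable.
- name: part of the PRIMARY KEY, which implies NOT NULL → not nullable.
- trial_days: part of the PRIMARY KEY, which implies NOT NULL → not nullable.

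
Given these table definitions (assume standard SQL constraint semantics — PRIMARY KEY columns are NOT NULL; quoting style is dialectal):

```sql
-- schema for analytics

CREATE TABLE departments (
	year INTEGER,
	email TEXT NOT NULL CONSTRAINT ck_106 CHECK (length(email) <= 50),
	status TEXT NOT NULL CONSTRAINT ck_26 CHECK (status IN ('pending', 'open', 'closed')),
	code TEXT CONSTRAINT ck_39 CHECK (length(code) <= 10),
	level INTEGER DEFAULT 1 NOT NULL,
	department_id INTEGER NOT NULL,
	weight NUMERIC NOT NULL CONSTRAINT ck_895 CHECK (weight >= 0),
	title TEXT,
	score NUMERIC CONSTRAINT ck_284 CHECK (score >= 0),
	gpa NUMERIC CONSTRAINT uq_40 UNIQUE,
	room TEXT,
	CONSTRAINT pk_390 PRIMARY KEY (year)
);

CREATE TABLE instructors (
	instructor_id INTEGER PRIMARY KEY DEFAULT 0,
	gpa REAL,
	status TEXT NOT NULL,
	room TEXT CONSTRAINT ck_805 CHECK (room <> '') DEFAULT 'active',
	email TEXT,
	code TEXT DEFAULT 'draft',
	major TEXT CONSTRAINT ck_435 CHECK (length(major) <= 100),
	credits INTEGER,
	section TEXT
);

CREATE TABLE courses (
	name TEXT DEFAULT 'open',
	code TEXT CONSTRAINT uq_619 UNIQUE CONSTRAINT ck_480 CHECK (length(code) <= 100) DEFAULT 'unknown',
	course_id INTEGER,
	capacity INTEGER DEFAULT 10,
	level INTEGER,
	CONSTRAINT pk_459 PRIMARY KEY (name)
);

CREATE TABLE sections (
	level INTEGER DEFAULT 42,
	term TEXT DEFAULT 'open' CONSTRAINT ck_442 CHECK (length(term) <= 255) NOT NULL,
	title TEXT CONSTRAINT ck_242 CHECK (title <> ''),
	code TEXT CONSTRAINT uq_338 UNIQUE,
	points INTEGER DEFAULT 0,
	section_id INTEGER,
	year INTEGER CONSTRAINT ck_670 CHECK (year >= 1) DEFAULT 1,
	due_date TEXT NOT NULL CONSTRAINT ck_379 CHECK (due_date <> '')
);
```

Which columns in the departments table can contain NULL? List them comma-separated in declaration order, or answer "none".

- year: part of the PRIMARY KEY, which implies NOT NULL → not nullable.
- email: declared NOT NULL → not nullable.
- status: declared NOT NULL → not nullable.
- code: CHECK does not forbid NULL (a CHECK constraint passes when its expression is NULL) → nullable.
- level: declared NOT NULL → not nullable.
- department_id: declared NOT NULL → not nullable.
- weight: declared NOT NULL → not nullable.
- title: no NOT NULL constraint applies → nullable.
- score: CHECK does not forbid NULL (a CHECK constraint passes when its expression is NULL) → nullable.
- gpa: UNIQUE does not imply NOT NULL → nullable.
- room: no NOT NULL constraint applies → nullable.

code, title, score, gpa, room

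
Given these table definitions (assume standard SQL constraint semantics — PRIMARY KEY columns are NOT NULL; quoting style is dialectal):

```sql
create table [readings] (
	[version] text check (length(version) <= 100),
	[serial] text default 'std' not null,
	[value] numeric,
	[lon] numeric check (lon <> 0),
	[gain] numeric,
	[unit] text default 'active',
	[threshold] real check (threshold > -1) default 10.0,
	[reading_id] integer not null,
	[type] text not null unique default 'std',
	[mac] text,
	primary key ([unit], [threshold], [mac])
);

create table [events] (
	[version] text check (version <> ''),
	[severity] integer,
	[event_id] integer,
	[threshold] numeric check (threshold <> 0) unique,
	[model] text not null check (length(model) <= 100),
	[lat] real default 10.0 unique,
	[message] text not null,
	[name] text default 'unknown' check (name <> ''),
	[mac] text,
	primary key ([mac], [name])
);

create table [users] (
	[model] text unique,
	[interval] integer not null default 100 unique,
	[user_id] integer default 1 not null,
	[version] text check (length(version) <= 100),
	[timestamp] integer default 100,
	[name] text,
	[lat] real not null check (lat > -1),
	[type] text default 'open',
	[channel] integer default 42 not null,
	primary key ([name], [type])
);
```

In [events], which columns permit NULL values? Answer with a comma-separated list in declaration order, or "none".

version, severity, event_id, threshold, lat

- version: CHECK does not forbid NULL (a CHECK constraint passes when its expression is NULL) → nullable.
- severity: no NOT NULL constraint applies → nullable.
- event_id: no NOT NULL constraint applies → nullable.
- threshold: CHECK does not forbid NULL (a CHECK constraint passes when its expression is NULL) → nullable.
- model: declared NOT NULL → not nullable.
- lat: UNIQUE does not imply NOT NULL → nullable.
- message: declared NOT NULL → not nullable.
- name: part of the PRIMARY KEY, which implies NOT NULL → not nullable.
- mac: part of the PRIMARY KEY, which implies NOT NULL → not nullable.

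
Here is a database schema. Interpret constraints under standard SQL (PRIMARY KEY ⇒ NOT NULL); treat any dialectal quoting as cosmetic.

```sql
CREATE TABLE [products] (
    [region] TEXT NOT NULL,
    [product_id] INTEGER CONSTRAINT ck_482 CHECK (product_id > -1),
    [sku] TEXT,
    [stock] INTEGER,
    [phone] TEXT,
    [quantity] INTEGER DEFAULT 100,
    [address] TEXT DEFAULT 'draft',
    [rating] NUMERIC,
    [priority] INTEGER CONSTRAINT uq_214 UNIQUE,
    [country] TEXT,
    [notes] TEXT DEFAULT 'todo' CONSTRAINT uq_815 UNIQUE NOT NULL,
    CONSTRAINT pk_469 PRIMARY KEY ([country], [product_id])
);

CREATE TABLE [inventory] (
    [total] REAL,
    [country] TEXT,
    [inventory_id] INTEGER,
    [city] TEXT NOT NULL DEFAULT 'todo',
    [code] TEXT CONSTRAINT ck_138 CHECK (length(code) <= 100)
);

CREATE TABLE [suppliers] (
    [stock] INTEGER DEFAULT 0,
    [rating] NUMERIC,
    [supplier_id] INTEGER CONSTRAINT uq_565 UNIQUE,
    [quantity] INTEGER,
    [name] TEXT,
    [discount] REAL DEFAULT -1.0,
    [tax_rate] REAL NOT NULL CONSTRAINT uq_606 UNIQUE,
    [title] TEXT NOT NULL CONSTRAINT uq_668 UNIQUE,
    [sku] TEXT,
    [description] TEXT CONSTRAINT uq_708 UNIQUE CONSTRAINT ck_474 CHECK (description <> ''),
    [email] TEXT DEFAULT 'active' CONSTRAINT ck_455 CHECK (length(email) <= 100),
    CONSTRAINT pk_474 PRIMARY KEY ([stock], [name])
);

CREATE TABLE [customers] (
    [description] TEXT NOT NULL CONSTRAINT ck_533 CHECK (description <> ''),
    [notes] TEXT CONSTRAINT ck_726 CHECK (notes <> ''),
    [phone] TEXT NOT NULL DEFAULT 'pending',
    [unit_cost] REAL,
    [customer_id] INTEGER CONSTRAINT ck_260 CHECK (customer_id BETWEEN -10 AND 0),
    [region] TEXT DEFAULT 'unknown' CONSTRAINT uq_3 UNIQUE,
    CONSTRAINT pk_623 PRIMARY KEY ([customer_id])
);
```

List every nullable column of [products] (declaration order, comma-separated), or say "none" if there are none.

- region: declared NOT NULL → not nullable.
- product_id: part of the PRIMARY KEY, which implies NOT NULL → not nullable.
- sku: no NOT NULL constraint applies → nullable.
- stock: no NOT NULL constraint applies → nullable.
- phone: no NOT NULL constraint applies → nullable.
- quantity: DEFAULT only fills an omitted column; an explicit NULL is still allowed → nullable.
- address: DEFAULT only fills an omitted column; an explicit NULL is still allowed → nullable.
- rating: no NOT NULL constraint applies → nullable.
- priority: UNIQUE does not imply NOT NULL → nullable.
- country: part of the PRIMARY KEY, which implies NOT NULL → not nullable.
- notes: declared NOT NULL → not nullable.

sku, stock, phone, quantity, address, rating, priority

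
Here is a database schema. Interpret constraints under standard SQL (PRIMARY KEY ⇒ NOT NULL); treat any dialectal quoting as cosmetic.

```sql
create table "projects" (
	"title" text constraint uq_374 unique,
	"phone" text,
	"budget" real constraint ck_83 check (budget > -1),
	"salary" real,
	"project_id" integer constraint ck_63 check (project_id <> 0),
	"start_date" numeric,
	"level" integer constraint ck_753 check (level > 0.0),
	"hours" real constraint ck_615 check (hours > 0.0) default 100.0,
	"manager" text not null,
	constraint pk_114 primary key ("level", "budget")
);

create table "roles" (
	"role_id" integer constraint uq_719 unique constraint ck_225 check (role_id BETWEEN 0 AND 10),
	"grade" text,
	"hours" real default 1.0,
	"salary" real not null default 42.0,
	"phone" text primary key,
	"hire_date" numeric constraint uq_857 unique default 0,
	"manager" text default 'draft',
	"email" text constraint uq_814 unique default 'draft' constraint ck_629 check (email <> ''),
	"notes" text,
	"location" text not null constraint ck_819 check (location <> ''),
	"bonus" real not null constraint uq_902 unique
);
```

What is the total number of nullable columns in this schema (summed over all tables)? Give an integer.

projects: 6 nullable (title, phone, salary, project_id, start_date, hours — PK (level, budget) and explicit NOT NULL columns excluded).
roles: 7 nullable (role_id, grade, hours, hire_date, manager, email, notes — PK (phone) and explicit NOT NULL columns excluded).
Total: 6 + 7 = 13.

13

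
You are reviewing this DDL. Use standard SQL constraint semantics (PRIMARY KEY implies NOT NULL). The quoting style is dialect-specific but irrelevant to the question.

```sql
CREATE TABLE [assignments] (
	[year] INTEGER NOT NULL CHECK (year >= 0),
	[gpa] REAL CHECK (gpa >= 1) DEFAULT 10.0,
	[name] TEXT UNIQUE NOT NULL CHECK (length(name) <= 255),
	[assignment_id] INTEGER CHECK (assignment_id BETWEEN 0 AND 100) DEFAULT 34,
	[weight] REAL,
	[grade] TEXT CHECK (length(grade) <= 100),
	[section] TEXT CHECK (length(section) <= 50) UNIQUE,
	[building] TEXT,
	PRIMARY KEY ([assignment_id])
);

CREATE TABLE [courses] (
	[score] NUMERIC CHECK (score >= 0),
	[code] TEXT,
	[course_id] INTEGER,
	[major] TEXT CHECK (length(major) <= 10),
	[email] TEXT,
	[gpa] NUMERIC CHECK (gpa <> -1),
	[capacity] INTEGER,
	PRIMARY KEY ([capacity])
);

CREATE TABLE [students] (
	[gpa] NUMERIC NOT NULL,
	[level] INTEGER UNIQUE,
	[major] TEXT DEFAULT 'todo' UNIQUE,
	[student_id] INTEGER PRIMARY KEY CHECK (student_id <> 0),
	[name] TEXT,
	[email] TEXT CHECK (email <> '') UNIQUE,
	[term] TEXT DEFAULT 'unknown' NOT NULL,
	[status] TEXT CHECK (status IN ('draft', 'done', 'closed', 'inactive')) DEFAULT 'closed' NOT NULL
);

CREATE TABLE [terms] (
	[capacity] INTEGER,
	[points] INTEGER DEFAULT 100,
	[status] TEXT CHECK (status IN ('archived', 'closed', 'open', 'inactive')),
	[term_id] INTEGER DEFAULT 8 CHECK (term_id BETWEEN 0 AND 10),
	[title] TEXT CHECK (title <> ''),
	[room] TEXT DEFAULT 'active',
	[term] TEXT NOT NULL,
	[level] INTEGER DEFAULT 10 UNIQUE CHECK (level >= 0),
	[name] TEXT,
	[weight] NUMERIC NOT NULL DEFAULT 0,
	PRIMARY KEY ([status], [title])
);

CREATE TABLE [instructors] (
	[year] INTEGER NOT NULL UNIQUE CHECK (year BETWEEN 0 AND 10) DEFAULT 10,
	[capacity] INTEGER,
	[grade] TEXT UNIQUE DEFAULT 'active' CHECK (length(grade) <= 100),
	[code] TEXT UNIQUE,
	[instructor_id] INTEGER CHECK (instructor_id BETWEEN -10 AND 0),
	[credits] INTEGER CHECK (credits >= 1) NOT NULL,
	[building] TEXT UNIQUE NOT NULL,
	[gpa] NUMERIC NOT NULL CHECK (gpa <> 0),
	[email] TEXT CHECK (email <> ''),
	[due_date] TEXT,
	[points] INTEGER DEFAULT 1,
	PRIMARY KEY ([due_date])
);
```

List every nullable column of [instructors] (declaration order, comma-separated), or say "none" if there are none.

- year: declared NOT NULL → not nullable.
- capacity: no NOT NULL constraint applies → nullable.
- grade: CHECK does not forbid NULL (a CHECK constraint passes when its expression is NULL) → nullable.
- code: UNIQUE does not imply NOT NULL → nullable.
- instructor_id: CHECK does not forbid NULL (a CHECK constraint passes when its expression is NULL) → nullable.
- credits: declared NOT NULL → not nullable.
- building: declared NOT NULL → not nullable.
- gpa: declared NOT NULL → not nullable.
- email: CHECK does not forbid NULL (a CHECK constraint passes when its expression is NULL) → nullable.
- due_date: part of the PRIMARY KEY, which implies NOT NULL → not nullable.
- points: DEFAULT only fills an omitted column; an explicit NULL is still allowed → nullable.

capacity, grade, code, instructor_id, email, points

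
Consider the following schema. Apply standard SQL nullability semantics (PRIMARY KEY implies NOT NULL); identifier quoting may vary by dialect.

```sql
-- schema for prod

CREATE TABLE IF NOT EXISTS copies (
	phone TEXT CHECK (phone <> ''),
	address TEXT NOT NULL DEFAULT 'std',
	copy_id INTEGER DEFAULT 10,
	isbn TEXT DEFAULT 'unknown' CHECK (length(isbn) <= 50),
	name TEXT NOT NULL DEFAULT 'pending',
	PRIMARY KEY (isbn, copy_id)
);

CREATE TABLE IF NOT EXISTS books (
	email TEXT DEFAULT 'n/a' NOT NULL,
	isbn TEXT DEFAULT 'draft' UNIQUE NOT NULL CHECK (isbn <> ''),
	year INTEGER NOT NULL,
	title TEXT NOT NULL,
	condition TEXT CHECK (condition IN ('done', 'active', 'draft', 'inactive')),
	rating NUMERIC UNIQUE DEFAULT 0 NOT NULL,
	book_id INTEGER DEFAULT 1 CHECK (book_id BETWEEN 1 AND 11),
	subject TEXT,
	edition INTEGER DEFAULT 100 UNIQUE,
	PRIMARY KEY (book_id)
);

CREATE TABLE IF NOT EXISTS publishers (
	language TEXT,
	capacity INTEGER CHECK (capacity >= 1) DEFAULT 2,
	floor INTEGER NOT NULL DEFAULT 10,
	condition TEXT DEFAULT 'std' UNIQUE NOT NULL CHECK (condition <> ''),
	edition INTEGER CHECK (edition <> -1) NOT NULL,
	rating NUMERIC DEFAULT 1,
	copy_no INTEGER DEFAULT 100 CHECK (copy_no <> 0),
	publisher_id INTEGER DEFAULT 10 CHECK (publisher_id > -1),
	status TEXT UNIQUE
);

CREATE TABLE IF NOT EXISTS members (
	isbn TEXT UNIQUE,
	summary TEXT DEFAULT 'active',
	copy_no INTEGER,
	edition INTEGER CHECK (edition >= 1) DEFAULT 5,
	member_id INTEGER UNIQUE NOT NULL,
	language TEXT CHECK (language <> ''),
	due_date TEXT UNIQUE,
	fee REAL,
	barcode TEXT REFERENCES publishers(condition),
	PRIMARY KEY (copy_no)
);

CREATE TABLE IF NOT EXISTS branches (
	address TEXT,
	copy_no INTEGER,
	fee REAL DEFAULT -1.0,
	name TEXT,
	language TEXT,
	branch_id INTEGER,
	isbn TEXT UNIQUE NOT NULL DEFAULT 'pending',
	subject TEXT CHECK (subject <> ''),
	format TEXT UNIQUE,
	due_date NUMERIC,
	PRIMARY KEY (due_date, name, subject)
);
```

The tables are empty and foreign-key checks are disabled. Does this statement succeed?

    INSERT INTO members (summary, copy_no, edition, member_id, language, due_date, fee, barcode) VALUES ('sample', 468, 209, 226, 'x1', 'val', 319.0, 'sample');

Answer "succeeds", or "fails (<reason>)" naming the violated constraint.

succeeds

NOT NULL columns: copy_no is supplied; member_id is supplied.
CHECK constraints: 209 satisfies (edition >= 1); 'x1' satisfies (language <> '').
No constraint is violated.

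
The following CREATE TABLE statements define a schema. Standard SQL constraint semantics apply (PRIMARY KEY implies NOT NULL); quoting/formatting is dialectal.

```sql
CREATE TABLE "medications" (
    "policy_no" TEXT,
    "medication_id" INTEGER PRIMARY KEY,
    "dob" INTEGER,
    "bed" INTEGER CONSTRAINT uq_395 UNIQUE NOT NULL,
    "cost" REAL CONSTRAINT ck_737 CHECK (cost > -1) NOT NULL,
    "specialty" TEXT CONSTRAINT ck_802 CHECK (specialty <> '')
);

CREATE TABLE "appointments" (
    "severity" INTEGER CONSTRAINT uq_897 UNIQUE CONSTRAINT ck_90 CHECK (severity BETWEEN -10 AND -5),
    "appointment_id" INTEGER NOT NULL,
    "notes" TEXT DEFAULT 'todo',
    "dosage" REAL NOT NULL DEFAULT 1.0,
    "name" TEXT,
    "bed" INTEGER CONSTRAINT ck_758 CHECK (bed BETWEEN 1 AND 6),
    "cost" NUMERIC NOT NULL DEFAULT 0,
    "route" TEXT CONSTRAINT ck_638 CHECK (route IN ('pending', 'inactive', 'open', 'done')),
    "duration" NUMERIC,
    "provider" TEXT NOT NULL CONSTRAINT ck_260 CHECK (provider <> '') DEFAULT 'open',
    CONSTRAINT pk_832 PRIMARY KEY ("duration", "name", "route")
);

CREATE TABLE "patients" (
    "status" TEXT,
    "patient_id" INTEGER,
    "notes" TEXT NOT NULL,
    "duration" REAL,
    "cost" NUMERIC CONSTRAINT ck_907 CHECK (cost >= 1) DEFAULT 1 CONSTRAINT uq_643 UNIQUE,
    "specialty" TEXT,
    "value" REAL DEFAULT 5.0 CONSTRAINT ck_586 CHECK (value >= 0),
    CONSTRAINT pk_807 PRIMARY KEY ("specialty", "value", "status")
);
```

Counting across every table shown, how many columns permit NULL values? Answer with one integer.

9

medications: 3 nullable (policy_no, dob, specialty — PK (medication_id) and explicit NOT NULL columns excluded).
appointments: 3 nullable (severity, notes, bed — PK (duration, name, route) and explicit NOT NULL columns excluded).
patients: 3 nullable (patient_id, duration, cost — PK (specialty, value, status) and explicit NOT NULL columns excluded).
Total: 3 + 3 + 3 = 9.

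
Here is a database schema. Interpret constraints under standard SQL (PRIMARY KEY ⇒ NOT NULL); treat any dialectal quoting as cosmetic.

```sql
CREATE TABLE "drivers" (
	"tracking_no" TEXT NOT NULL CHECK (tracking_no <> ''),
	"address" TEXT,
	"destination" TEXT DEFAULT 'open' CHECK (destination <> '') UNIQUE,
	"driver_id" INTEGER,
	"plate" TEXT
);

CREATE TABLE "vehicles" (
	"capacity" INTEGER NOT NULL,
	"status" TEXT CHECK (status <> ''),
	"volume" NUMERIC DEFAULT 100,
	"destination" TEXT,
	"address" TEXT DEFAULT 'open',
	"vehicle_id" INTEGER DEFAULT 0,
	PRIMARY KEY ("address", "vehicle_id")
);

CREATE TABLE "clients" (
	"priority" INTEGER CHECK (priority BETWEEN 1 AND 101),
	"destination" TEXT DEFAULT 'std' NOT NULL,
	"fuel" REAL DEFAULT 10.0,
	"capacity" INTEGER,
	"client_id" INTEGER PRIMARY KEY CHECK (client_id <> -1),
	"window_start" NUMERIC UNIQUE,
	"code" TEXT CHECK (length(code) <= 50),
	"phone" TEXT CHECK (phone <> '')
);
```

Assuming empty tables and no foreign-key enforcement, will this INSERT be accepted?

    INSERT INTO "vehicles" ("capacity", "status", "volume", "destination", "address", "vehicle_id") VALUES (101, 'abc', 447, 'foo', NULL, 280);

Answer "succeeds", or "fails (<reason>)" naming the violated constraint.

address is explicitly set to NULL, but address is part of the PRIMARY KEY (implied NOT NULL).

fails (NOT NULL on address)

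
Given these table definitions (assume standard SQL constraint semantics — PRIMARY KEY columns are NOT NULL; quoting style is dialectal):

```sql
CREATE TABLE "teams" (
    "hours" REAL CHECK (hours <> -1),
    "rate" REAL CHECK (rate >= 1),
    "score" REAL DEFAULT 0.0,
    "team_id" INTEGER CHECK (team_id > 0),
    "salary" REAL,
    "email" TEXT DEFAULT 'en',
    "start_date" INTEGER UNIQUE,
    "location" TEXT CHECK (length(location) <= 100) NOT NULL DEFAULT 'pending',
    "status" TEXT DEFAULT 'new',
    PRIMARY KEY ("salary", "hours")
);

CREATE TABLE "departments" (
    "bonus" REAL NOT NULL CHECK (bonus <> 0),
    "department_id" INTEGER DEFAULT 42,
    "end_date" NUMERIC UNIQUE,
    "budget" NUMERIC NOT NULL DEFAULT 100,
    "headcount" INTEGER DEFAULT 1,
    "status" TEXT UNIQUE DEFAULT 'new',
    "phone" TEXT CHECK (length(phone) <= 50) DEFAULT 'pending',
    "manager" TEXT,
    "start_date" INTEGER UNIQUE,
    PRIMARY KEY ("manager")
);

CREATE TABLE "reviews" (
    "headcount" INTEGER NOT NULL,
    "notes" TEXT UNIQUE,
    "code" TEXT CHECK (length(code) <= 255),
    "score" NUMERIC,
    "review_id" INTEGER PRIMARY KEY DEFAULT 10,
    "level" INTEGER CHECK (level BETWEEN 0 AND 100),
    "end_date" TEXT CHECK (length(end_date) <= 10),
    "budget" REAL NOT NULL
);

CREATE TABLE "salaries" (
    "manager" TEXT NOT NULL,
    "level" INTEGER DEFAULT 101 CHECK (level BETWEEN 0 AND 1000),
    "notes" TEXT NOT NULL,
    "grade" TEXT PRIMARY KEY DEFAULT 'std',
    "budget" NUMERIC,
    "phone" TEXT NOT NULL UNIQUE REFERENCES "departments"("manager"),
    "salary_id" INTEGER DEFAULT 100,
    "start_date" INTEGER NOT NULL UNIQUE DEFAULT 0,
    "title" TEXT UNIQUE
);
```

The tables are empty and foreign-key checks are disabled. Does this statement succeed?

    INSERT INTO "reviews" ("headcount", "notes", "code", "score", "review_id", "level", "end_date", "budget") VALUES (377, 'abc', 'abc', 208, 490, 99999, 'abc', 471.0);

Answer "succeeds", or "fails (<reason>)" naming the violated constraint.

The value 99999 for level violates CHECK (level BETWEEN 0 AND 100).

fails (CHECK on level)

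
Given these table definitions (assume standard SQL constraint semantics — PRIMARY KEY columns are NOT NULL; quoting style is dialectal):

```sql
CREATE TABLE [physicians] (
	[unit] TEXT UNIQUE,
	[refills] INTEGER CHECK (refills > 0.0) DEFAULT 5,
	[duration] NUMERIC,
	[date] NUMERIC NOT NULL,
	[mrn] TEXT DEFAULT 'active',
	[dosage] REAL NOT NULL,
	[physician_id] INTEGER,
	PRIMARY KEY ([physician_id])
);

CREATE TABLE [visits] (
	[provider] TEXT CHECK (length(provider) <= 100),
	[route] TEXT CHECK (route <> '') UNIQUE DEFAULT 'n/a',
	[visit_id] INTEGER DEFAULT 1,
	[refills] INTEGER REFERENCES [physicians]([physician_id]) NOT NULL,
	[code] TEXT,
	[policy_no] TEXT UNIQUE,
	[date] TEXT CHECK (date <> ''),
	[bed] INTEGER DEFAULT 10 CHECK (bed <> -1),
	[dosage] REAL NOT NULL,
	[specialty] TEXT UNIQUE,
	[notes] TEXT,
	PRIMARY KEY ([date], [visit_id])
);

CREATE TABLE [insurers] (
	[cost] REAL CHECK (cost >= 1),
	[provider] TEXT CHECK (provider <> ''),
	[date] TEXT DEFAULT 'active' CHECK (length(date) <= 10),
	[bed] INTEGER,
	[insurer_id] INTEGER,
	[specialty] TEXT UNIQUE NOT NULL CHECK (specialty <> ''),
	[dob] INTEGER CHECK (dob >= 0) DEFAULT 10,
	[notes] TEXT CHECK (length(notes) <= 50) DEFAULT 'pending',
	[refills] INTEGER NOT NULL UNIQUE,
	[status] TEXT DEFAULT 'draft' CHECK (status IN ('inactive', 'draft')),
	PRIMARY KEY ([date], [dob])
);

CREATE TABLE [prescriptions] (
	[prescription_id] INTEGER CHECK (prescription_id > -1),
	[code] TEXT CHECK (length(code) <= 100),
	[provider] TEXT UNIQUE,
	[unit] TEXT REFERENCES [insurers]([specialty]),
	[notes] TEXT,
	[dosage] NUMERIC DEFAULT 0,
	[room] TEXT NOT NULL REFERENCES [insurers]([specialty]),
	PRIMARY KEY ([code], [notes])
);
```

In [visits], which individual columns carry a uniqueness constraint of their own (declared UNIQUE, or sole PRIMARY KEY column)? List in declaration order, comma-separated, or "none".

route, policy_no, specialty

- provider: no UNIQUE or single-column PK constraint.
- route: declared UNIQUE → unique.
- visit_id: part of a composite PRIMARY KEY — only the tuple is unique, not this column on its own.
- refills: no UNIQUE or single-column PK constraint.
- code: no UNIQUE or single-column PK constraint.
- policy_no: declared UNIQUE → unique.
- date: part of a composite PRIMARY KEY — only the tuple is unique, not this column on its own.
- bed: no UNIQUE or single-column PK constraint.
- dosage: no UNIQUE or single-column PK constraint.
- specialty: declared UNIQUE → unique.
- notes: no UNIQUE or single-column PK constraint.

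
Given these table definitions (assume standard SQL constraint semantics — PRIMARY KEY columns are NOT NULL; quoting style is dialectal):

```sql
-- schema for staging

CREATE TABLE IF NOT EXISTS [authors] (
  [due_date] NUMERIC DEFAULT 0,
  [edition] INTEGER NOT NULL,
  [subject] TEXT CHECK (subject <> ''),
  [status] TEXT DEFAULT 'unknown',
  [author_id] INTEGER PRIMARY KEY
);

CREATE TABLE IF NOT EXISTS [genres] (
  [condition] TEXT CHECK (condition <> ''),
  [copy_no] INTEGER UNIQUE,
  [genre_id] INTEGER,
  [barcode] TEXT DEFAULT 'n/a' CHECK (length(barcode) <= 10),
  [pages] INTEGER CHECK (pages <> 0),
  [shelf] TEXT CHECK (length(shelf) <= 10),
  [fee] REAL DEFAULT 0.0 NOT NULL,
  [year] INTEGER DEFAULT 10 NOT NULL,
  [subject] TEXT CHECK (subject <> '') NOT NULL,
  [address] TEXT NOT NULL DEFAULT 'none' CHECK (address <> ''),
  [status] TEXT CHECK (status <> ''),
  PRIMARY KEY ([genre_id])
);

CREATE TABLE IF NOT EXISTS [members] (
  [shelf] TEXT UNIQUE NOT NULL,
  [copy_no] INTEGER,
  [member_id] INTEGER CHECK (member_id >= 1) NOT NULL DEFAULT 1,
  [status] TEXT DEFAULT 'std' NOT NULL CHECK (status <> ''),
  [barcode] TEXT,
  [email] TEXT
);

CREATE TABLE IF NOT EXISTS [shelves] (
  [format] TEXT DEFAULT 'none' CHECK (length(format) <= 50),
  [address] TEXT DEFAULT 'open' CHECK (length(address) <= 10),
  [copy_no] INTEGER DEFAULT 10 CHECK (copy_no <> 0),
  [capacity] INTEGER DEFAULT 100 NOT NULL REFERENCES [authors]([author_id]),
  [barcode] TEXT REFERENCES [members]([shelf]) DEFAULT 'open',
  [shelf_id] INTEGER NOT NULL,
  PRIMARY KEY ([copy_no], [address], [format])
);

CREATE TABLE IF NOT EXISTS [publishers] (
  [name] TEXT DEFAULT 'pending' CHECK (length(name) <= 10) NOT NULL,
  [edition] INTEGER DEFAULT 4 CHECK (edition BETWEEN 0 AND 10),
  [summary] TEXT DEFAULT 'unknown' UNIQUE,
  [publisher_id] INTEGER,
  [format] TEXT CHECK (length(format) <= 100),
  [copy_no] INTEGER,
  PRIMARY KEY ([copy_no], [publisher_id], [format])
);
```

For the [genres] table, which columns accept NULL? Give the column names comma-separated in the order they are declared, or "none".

- condition: CHECK does not forbid NULL (a CHECK constraint passes when its expression is NULL) → nullable.
- copy_no: UNIQUE does not imply NOT NULL → nullable.
- genre_id: part of the PRIMARY KEY, which implies NOT NULL → not nullable.
- barcode: CHECK does not forbid NULL (a CHECK constraint passes when its expression is NULL) → nullable.
- pages: CHECK does not forbid NULL (a CHECK constraint passes when its expression is NULL) → nullable.
- shelf: CHECK does not forbid NULL (a CHECK constraint passes when its expression is NULL) → nullable.
- fee: declared NOT NULL → not nullable.
- year: declared NOT NULL → not nullable.
- subject: declared NOT NULL → not nullable.
- address: declared NOT NULL → not nullable.
- status: CHECK does not forbid NULL (a CHECK constraint passes when its expression is NULL) → nullable.

condition, copy_no, barcode, pages, shelf, status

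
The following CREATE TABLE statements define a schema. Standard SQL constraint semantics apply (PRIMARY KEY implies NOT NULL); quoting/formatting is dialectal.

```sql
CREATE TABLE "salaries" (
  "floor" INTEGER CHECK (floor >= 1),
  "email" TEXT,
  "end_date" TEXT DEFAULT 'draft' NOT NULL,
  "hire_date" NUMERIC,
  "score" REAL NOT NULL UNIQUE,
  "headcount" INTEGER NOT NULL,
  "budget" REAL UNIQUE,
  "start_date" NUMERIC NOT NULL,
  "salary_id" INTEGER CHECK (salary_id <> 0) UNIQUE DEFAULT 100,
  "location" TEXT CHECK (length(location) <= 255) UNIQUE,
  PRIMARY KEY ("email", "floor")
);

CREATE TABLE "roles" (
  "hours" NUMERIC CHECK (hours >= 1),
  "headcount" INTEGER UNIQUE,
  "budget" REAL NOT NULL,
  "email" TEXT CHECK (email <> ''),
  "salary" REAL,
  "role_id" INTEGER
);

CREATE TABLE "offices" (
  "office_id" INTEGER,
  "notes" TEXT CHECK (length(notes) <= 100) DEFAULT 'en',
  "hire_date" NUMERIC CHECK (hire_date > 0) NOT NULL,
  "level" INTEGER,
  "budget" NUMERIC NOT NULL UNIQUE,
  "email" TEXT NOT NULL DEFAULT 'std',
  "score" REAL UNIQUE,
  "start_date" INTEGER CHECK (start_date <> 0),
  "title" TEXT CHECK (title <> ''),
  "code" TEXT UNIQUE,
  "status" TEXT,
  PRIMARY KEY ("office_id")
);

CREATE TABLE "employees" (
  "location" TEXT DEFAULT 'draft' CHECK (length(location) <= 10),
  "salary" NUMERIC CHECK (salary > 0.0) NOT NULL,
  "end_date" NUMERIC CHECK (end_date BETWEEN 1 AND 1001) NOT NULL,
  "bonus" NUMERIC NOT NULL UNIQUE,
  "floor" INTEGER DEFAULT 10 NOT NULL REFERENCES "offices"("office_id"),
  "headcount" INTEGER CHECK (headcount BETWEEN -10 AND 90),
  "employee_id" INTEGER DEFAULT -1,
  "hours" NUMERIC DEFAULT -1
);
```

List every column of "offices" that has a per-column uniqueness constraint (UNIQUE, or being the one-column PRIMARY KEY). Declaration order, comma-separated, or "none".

office_id, budget, score, code

- office_id: single-column PRIMARY KEY → unique.
- notes: no UNIQUE or single-column PK constraint.
- hire_date: no UNIQUE or single-column PK constraint.
- level: no UNIQUE or single-column PK constraint.
- budget: declared UNIQUE → unique.
- email: no UNIQUE or single-column PK constraint.
- score: declared UNIQUE → unique.
- start_date: no UNIQUE or single-column PK constraint.
- title: no UNIQUE or single-column PK constraint.
- code: declared UNIQUE → unique.
- status: no UNIQUE or single-column PK constraint.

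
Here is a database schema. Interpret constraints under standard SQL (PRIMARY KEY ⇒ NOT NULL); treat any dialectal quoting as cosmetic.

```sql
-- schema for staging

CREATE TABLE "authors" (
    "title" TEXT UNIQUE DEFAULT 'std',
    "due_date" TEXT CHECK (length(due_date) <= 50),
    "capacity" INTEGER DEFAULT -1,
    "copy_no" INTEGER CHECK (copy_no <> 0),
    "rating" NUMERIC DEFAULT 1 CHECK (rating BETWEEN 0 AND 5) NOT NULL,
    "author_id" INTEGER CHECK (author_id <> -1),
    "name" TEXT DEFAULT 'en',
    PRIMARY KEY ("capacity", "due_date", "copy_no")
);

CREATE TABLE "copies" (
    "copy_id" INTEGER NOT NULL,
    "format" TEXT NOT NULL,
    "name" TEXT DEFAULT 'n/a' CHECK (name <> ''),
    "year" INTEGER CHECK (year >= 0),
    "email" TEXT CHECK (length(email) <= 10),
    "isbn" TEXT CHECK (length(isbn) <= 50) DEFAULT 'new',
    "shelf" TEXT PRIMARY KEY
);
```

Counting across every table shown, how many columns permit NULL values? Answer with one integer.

7

authors: 3 nullable (title, author_id, name — PK (capacity, due_date, copy_no) and explicit NOT NULL columns excluded).
copies: 4 nullable (name, year, email, isbn — PK (shelf) and explicit NOT NULL columns excluded).
Total: 3 + 4 = 7.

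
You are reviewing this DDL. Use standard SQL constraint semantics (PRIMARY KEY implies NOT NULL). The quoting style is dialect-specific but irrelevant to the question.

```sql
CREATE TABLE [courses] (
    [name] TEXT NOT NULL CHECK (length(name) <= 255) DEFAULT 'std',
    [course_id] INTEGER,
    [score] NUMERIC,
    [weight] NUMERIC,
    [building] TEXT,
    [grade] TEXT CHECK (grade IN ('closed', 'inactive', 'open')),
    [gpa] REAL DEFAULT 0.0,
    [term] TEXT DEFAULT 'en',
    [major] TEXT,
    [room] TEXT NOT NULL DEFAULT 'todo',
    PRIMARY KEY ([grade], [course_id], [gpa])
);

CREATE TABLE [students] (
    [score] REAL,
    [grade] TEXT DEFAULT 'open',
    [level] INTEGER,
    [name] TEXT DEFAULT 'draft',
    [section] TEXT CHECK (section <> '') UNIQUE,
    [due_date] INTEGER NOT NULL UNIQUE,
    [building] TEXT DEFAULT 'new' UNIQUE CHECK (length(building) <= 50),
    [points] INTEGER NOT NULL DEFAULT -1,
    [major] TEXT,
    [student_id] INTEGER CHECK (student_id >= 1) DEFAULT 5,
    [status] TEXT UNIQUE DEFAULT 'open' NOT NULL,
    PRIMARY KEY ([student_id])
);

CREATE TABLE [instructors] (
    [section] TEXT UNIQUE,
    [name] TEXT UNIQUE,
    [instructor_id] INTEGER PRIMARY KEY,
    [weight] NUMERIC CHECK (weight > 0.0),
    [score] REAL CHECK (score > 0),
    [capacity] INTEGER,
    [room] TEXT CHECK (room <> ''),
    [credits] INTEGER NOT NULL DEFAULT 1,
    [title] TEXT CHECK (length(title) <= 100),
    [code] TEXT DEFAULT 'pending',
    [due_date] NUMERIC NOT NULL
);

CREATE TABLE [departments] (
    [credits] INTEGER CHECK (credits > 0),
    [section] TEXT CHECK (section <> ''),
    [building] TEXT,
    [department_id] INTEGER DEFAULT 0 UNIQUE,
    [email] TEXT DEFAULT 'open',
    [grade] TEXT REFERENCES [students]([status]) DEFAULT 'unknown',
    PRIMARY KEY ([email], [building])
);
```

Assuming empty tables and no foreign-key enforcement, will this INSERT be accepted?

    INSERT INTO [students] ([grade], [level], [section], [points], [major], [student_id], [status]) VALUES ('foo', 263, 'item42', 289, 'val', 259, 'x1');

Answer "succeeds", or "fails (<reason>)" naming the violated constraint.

due_date is omitted from the column list and has no DEFAULT, so it would receive NULL.
But due_date is declared NOT NULL.

fails (NOT NULL on due_date)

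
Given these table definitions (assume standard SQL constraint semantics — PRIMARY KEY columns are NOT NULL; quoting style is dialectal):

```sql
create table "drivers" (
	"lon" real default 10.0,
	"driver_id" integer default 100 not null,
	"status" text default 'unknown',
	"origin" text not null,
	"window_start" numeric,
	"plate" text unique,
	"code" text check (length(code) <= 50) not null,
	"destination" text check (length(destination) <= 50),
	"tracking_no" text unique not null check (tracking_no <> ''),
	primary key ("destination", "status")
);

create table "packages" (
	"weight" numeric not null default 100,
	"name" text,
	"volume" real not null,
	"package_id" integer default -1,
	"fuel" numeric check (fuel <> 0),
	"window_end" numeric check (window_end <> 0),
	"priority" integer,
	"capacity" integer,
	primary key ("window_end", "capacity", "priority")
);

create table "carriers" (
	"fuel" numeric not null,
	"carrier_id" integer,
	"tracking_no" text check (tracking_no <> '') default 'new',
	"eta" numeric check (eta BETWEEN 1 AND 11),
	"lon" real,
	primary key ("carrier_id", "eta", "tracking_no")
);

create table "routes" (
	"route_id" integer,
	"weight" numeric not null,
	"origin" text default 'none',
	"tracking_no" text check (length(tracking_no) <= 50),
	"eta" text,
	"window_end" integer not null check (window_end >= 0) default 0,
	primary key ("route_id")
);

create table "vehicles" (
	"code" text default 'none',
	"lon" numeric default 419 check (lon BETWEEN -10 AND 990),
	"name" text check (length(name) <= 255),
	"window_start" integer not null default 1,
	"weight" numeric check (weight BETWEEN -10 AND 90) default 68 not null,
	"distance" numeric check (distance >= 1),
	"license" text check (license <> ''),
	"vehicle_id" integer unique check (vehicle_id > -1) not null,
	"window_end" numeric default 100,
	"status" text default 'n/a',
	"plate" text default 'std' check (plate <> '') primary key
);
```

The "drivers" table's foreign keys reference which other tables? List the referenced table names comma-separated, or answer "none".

none

No column in drivers has a REFERENCES clause.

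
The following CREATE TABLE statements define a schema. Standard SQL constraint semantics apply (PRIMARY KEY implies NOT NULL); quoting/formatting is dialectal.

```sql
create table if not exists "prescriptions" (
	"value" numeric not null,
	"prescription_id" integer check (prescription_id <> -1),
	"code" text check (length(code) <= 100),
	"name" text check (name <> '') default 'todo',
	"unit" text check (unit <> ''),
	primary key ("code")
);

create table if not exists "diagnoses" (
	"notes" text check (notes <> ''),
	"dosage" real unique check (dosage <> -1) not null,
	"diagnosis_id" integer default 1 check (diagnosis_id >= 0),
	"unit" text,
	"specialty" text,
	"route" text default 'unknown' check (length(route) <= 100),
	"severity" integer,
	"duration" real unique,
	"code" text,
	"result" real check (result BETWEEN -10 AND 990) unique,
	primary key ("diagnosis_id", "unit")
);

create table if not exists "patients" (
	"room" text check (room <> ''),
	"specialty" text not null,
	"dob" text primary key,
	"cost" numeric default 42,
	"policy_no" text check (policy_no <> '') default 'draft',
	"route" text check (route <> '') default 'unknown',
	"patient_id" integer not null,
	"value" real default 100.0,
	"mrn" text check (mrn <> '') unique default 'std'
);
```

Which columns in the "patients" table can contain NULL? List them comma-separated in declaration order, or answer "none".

room, cost, policy_no, route, value, mrn

- room: CHECK does not forbid NULL (a CHECK constraint passes when its expression is NULL) → nullable.
- specialty: declared NOT NULL → not nullable.
- dob: part of the PRIMARY KEY, which implies NOT NULL → not nullable.
- cost: DEFAULT only fills an omitted column; an explicit NULL is still allowed → nullable.
- policy_no: CHECK does not forbid NULL (a CHECK constraint passes when its expression is NULL) → nullable.
- route: CHECK does not forbid NULL (a CHECK constraint passes when its expression is NULL) → nullable.
- patient_id: declared NOT NULL → not nullable.
- value: DEFAULT only fills an omitted column; an explicit NULL is still allowed → nullable.
- mrn: CHECK does not forbid NULL (a CHECK constraint passes when its expression is NULL) → nullable.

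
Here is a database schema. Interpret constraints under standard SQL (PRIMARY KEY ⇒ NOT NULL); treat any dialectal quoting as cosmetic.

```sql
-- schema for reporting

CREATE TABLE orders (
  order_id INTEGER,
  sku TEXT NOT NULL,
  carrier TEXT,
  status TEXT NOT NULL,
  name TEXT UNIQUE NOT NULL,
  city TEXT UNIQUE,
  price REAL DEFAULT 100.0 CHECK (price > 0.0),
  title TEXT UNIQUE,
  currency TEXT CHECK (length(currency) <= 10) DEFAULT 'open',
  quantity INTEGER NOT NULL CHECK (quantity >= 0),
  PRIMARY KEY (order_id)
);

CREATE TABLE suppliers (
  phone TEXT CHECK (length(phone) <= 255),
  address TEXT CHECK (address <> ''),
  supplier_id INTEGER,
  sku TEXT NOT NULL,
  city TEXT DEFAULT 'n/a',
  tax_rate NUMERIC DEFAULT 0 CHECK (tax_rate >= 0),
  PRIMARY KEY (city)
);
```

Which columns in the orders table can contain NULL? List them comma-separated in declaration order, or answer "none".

- order_id: part of the PRIMARY KEY, which implies NOT NULL → not nullable.
- sku: declared NOT NULL → not nullable.
- carrier: no NOT NULL constraint applies → nullable.
- status: declared NOT NULL → not nullable.
- name: declared NOT NULL → not nullable.
- city: UNIQUE does not imply NOT NULL → nullable.
- price: CHECK does not forbid NULL (a CHECK constraint passes when its expression is NULL) → nullable.
- title: UNIQUE does not imply NOT NULL → nullable.
- currency: CHECK does not forbid NULL (a CHECK constraint passes when its expression is NULL) → nullable.
- quantity: declared NOT NULL → not nullable.

carrier, city, price, title, currency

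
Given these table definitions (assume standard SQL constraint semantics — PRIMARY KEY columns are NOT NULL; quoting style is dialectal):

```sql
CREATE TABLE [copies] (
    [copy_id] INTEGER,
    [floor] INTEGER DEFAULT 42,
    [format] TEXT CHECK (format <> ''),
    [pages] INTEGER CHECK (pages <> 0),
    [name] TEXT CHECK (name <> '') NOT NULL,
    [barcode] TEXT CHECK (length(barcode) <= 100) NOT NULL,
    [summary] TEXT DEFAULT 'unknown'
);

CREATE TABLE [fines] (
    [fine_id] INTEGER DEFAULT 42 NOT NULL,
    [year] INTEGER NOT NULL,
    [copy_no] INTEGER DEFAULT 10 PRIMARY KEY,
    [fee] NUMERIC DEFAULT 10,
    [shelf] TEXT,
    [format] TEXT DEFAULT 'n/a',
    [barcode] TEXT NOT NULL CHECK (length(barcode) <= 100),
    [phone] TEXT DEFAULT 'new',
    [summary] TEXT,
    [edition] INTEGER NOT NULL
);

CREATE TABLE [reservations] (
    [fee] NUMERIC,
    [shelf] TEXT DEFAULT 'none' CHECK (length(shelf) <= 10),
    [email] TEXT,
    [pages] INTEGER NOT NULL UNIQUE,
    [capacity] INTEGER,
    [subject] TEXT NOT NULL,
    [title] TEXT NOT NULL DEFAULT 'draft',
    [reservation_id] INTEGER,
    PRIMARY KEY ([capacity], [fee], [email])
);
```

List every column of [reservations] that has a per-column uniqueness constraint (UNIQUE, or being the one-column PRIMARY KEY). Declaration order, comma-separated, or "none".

- fee: part of a composite PRIMARY KEY — only the tuple is unique, not this column on its own.
- shelf: no UNIQUE or single-column PK constraint.
- email: part of a composite PRIMARY KEY — only the tuple is unique, not this column on its own.
- pages: declared UNIQUE → unique.
- capacity: part of a composite PRIMARY KEY — only the tuple is unique, not this column on its own.
- subject: no UNIQUE or single-column PK constraint.
- title: no UNIQUE or single-column PK constraint.
- reservation_id: no UNIQUE or single-column PK constraint.

pages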